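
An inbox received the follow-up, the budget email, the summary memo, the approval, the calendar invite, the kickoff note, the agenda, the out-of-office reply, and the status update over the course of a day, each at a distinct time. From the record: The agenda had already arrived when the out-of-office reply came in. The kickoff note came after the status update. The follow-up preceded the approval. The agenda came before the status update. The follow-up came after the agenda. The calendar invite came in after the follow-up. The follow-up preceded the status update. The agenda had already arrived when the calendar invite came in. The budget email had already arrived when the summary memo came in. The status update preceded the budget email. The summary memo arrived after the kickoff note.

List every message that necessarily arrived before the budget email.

the agenda, the follow-up, the status update

Directly stated before the budget email: the status update.
The agenda reaches the budget email via the agenda → the status update → the budget email.
The follow-up reaches the budget email via the follow-up → the status update → the budget email.
No chain forces the out-of-office reply (or any of the others) ahead of the budget email.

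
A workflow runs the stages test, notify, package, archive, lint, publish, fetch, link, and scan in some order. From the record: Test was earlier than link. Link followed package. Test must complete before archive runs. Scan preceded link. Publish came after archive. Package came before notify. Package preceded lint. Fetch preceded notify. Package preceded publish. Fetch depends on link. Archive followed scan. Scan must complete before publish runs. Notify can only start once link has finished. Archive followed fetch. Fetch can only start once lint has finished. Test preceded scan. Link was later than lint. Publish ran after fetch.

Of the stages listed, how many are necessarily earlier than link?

Directly stated before link: lint, package, scan, and test.
No chain forces archive (or any of the others) ahead of link.
That's lint, package, scan, and test — 4 in all.

4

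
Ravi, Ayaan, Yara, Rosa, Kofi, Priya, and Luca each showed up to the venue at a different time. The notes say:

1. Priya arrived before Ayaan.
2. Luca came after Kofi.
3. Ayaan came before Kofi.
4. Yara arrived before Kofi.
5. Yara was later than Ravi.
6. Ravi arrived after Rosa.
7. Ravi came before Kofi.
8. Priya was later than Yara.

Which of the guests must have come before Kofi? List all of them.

Directly stated before Kofi: Ayaan, Ravi, and Yara.
Priya reaches Kofi via Priya → Ayaan → Kofi.
Rosa reaches Kofi via Rosa → Ravi → Kofi.
No chain forces Luca ahead of Kofi.

Ayaan, Priya, Ravi, Rosa, Yara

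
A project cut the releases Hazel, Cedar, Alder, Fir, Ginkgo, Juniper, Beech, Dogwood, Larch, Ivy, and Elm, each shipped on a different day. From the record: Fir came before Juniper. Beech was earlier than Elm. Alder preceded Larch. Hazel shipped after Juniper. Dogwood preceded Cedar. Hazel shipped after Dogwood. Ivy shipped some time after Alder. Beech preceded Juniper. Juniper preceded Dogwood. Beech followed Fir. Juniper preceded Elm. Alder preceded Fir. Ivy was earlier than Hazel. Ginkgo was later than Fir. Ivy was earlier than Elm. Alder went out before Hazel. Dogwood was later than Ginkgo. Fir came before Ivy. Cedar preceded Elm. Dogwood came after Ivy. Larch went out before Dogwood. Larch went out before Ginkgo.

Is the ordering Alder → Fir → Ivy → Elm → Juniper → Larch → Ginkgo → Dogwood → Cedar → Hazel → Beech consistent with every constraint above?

The constraints require Beech before Juniper, but in the proposed sequence Juniper appears ahead of Beech. That one violation is enough.

no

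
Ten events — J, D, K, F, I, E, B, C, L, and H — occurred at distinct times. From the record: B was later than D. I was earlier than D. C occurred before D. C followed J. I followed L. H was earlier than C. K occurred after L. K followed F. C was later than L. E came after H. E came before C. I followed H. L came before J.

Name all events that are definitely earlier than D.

Directly stated before D: C and I.
E reaches D via E → C → D.
H reaches D via H → C → D.
J reaches D via J → C → D.
Likewise L reaches D by chaining the stated constraints.
No chain forces B (or any of the others) ahead of D.

C, E, H, I, J, L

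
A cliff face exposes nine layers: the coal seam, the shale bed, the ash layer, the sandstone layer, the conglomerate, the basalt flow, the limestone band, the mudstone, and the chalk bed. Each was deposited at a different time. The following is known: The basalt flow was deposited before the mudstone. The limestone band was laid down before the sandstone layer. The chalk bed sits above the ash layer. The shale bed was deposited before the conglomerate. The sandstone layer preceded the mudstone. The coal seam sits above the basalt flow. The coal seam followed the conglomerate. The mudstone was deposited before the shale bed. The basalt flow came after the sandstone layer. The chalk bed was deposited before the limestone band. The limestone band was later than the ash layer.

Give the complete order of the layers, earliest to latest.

The constraints fix every adjacent pair, so only one ordering works:
the ash layer → the chalk bed → the limestone band → the sandstone layer → the basalt flow → the mudstone → the shale bed → the conglomerate → the coal seam.

the ash layer, the chalk bed, the limestone band, the sandstone layer, the basalt flow, the mudstone, the shale bed, the conglomerate, the coal seam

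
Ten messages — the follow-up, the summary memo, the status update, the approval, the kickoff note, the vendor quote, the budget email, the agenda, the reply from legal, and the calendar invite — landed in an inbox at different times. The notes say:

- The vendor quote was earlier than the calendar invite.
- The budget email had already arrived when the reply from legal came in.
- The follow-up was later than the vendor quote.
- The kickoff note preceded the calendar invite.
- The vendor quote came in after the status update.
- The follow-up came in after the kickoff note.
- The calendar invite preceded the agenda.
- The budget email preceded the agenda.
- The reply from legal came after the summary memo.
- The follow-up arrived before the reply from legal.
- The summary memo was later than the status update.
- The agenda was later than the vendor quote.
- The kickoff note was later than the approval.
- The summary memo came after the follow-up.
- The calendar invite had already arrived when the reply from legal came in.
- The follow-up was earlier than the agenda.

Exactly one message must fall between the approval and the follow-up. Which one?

the kickoff note

Tracing the constraints gives the approval → the kickoff note → the follow-up, so the kickoff note sits after the approval and before the follow-up.
No other message is forced both after the approval and before the follow-up.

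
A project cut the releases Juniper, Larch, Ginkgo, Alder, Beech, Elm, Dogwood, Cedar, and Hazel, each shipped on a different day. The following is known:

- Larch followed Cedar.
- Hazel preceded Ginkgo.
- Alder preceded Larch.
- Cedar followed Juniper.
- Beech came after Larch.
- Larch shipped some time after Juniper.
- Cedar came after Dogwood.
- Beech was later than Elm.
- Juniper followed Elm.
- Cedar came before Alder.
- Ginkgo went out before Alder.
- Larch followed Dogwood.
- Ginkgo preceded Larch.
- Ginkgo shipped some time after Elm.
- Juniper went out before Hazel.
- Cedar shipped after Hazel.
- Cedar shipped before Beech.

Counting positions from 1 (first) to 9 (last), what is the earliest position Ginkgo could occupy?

4

Elm, Hazel, and Juniper must all come before Ginkgo — 3 forced predecessors.
Nothing else is forced ahead of Ginkgo, so its earliest slot is position 3 + 1 = 4.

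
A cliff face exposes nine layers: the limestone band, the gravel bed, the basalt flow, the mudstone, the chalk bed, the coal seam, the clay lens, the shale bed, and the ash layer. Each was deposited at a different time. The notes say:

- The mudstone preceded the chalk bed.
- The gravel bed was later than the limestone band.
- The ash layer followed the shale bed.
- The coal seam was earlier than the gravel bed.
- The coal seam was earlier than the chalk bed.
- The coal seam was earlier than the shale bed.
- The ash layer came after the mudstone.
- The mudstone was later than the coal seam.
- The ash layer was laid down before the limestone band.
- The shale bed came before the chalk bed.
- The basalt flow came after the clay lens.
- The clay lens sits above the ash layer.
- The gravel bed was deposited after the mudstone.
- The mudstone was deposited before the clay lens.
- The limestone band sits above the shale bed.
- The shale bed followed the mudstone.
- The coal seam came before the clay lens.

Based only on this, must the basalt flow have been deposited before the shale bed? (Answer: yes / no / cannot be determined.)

no

Tracing the constraints gives the shale bed → the ash layer → the clay lens → the basalt flow, so the shale bed must come before the basalt flow.
That means the basalt flow cannot be before the shale bed.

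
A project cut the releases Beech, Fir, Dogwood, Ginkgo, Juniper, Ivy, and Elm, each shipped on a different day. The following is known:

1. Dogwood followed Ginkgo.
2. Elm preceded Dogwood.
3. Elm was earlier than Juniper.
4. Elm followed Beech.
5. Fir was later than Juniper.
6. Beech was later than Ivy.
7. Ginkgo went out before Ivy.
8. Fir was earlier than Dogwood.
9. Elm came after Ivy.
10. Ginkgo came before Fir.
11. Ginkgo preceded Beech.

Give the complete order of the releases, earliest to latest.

The constraints fix every adjacent pair, so only one ordering works:
Ginkgo → Ivy → Beech → Elm → Juniper → Fir → Dogwood.

Ginkgo, Ivy, Beech, Elm, Juniper, Fir, Dogwood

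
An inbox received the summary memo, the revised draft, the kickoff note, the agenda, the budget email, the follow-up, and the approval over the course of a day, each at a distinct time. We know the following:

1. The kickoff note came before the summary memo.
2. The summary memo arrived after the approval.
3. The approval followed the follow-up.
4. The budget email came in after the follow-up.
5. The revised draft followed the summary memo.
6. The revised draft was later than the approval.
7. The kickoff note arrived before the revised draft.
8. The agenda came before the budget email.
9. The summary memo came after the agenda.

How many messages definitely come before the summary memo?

4

Directly stated before the summary memo: the agenda, the approval, and the kickoff note.
The follow-up reaches the summary memo via the follow-up → the approval → the summary memo.
That's the agenda, the approval, the follow-up, and the kickoff note — 4 in all.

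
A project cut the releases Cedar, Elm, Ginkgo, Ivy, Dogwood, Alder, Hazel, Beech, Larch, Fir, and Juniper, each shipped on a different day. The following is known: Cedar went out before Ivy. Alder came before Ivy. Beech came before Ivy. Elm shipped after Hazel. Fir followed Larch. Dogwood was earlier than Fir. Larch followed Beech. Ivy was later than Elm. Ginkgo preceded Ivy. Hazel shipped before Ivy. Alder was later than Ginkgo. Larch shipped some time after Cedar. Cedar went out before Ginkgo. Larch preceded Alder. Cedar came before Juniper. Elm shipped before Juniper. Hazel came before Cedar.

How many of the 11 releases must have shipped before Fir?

5

Directly stated before Fir: Dogwood and Larch.
Beech reaches Fir via Beech → Larch → Fir.
Cedar reaches Fir via Cedar → Larch → Fir.
Hazel reaches Fir via Hazel → Cedar → Larch → Fir.
No chain forces Elm (or any of the others) ahead of Fir.
That's Beech, Cedar, Dogwood, Hazel, and Larch — 5 in all.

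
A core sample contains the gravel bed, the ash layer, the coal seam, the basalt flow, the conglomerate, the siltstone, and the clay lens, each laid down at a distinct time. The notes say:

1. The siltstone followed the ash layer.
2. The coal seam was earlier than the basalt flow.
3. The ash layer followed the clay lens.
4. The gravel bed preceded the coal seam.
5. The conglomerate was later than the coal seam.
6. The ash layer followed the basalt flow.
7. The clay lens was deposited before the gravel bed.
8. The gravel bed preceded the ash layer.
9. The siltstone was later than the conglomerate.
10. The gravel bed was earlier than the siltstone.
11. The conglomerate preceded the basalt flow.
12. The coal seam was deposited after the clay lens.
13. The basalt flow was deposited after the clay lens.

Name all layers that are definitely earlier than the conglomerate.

the clay lens, the coal seam, the gravel bed

Directly stated before the conglomerate: the coal seam.
The clay lens reaches the conglomerate via the clay lens → the coal seam → the conglomerate.
The gravel bed reaches the conglomerate via the gravel bed → the coal seam → the conglomerate.
No chain forces the basalt flow (or any of the others) ahead of the conglomerate.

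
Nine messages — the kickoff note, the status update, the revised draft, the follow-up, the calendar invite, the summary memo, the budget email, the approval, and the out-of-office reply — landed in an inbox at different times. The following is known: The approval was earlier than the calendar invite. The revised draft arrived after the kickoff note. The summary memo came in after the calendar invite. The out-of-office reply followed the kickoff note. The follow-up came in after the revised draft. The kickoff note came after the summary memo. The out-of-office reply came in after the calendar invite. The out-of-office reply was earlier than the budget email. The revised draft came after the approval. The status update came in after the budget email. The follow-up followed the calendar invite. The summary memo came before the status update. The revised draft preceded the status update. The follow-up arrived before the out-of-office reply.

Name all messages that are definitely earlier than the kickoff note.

the approval, the calendar invite, the summary memo

Directly stated before the kickoff note: the summary memo.
The approval reaches the kickoff note via the approval → the calendar invite → the summary memo → the kickoff note.
The calendar invite reaches the kickoff note via the calendar invite → the summary memo → the kickoff note.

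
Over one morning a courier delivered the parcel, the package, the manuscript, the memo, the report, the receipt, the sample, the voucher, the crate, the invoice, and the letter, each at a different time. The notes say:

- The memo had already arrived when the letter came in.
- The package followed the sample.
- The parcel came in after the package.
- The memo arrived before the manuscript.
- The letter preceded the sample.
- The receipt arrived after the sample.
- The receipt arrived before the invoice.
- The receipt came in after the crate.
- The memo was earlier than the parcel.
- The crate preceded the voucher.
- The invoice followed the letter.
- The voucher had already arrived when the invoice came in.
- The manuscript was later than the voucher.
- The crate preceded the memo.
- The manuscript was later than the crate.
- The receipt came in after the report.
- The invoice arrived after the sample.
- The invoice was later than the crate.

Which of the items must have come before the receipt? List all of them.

Directly stated before the receipt: the crate, the report, and the sample.
The letter reaches the receipt via the letter → the sample → the receipt.
The memo reaches the receipt via the memo → the letter → the sample → the receipt.
No chain forces the invoice (or any of the others) ahead of the receipt.

the crate, the letter, the memo, the report, the sample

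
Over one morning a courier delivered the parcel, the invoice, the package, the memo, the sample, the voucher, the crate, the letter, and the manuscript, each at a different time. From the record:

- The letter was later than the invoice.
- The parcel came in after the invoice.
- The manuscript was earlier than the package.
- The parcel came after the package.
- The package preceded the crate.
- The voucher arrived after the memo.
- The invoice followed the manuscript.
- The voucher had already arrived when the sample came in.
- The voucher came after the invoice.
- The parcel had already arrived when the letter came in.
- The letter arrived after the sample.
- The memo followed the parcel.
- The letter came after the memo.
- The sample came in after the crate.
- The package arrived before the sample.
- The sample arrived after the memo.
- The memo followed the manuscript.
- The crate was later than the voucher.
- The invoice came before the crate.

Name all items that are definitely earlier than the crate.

the invoice, the manuscript, the memo, the package, the parcel, the voucher

Directly stated before the crate: the invoice, the package, and the voucher.
The manuscript reaches the crate via the manuscript → the invoice → the crate.
The memo reaches the crate via the memo → the voucher → the crate.
The parcel reaches the crate via the parcel → the memo → the voucher → the crate.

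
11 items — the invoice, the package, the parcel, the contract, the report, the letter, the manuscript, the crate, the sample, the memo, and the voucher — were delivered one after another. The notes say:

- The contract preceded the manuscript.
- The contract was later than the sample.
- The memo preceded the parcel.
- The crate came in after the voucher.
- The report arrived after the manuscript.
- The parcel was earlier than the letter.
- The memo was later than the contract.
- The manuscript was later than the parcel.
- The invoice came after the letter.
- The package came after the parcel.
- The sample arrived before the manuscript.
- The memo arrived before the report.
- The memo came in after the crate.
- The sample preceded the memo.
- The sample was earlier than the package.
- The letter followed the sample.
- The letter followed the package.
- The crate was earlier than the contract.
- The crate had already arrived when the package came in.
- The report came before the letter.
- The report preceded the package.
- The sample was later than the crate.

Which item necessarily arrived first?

The voucher has a chain of constraints placing it before every other item, so the voucher must be first.

the voucher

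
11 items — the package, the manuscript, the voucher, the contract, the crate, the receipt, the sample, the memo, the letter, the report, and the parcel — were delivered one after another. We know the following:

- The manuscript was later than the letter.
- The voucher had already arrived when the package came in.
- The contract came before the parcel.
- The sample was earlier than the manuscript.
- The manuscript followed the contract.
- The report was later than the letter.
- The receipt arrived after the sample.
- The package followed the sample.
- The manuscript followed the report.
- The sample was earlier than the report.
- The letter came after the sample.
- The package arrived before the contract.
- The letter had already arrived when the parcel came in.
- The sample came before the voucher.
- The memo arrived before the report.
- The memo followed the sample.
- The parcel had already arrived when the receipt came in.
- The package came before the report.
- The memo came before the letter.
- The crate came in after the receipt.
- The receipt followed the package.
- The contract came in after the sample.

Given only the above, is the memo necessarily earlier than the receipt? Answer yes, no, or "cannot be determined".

yes

Chain the constraints: the memo → the letter → the parcel → the receipt. Each link is directly stated, so the memo comes before the receipt.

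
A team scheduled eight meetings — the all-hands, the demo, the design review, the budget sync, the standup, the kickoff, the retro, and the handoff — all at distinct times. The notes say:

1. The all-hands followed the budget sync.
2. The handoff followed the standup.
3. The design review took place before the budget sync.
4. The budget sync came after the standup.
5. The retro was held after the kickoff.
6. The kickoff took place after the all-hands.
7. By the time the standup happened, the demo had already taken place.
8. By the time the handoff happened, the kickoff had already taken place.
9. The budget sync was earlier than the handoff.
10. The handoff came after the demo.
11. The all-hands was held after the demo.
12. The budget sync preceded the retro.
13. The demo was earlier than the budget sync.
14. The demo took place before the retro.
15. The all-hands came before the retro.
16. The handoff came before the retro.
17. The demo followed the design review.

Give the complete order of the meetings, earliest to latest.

the design review, the demo, the standup, the budget sync, the all-hands, the kickoff, the handoff, the retro

The constraints fix every adjacent pair, so only one ordering works:
the design review → the demo → the standup → the budget sync → the all-hands → the kickoff → the handoff → the retro.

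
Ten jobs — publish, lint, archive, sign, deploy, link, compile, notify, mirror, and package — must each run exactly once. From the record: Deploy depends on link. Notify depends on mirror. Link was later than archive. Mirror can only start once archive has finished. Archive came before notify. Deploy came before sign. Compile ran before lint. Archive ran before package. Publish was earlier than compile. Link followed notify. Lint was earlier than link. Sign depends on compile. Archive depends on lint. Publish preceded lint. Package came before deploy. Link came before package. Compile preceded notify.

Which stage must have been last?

sign

Every other stage has a chain of constraints placing it before sign, so sign is last.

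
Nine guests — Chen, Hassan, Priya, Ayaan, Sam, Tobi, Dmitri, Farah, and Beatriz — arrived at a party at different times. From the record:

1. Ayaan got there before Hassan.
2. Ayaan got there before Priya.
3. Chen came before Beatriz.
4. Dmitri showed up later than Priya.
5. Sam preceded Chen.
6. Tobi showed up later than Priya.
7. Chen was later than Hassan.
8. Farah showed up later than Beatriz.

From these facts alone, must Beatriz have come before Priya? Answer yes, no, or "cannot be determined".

cannot be determined

No chain of stated constraints runs from Beatriz to Priya, and none runs from Priya to Beatriz either.
So the relative order of Beatriz and Priya is not fixed by the given facts.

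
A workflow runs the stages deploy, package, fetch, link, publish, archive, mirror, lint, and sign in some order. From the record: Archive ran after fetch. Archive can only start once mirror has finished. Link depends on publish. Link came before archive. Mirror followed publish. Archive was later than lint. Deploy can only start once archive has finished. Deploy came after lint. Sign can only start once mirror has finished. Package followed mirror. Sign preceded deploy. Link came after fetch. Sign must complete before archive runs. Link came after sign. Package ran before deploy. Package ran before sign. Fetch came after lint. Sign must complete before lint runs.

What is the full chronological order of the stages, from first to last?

publish, mirror, package, sign, lint, fetch, link, archive, deploy

The constraints fix every adjacent pair, so only one ordering works:
publish → mirror → package → sign → lint → fetch → link → archive → deploy.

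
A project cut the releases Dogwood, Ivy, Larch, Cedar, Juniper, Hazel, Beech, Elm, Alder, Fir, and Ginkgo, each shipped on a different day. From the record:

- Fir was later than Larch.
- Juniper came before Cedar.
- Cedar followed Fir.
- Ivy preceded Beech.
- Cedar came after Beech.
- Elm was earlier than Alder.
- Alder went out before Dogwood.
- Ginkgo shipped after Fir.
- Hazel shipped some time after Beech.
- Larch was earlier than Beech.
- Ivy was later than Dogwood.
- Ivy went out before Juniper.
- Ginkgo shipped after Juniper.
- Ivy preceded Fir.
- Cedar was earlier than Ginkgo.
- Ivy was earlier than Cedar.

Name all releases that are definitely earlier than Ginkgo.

Alder, Beech, Cedar, Dogwood, Elm, Fir, Ivy, Juniper, Larch

Directly stated before Ginkgo: Cedar, Fir, and Juniper.
Alder reaches Ginkgo via Alder → Dogwood → Ivy → Fir → Ginkgo.
Beech reaches Ginkgo via Beech → Cedar → Ginkgo.
Dogwood reaches Ginkgo via Dogwood → Ivy → Fir → Ginkgo.
Likewise Elm, Ivy, and Larch each reach Ginkgo by chaining the stated constraints.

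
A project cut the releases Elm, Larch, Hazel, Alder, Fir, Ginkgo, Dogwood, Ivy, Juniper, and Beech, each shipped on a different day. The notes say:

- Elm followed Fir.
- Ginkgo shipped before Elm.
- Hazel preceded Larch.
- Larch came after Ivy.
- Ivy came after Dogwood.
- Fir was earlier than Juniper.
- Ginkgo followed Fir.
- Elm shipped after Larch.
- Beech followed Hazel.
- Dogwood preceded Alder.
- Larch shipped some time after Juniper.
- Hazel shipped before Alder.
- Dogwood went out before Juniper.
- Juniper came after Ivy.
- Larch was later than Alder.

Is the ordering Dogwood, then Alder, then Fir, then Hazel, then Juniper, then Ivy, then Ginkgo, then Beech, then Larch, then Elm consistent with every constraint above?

The constraints require Hazel before Alder, but in the proposed sequence Alder appears ahead of Hazel. That one violation is enough.

no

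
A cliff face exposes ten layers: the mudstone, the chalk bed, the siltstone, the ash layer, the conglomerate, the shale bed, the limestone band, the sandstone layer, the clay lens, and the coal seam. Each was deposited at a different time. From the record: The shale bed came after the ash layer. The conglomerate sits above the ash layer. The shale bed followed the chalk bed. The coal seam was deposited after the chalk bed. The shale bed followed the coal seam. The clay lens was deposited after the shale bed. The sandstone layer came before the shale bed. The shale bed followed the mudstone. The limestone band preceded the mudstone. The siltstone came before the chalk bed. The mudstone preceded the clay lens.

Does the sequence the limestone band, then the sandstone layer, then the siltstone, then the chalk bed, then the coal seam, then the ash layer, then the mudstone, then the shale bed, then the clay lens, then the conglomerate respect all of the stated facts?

yes

Check each stated constraint against the proposed order — e.g. the sandstone layer is ahead of the shale bed; the limestone band is ahead of the mudstone. Every pair is in the required order; nothing is violated.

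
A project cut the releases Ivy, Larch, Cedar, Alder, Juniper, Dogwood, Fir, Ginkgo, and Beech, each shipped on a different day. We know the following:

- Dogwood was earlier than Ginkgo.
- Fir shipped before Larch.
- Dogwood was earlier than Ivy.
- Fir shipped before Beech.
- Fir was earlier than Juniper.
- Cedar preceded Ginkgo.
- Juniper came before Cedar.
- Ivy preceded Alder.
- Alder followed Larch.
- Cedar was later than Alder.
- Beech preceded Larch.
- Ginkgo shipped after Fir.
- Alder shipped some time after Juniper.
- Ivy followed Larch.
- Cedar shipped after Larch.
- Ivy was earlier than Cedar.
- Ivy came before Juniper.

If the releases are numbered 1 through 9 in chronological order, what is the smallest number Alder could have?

Beech, Dogwood, Fir, Ivy, Juniper, and Larch must all come before Alder — 6 forced predecessors.
Nothing else is forced ahead of Alder, so its earliest slot is position 6 + 1 = 7.

7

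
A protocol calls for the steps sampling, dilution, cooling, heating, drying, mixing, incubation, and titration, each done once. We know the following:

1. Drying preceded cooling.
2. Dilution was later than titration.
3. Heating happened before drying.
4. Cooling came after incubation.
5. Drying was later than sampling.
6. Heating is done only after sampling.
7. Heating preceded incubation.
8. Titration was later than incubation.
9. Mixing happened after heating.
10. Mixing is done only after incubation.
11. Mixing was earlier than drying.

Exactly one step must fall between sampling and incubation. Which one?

Tracing the constraints gives sampling → heating → incubation, so heating sits after sampling and before incubation.
No other step is forced both after sampling and before incubation.

heating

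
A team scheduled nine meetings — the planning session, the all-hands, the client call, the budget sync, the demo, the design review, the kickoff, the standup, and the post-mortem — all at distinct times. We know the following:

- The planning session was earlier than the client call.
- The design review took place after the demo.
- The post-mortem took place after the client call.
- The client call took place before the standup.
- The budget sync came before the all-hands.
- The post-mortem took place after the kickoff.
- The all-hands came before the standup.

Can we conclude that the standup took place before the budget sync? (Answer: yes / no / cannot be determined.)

Tracing the constraints gives the budget sync → the all-hands → the standup, so the budget sync must come before the standup.
That means the standup cannot be before the budget sync.

no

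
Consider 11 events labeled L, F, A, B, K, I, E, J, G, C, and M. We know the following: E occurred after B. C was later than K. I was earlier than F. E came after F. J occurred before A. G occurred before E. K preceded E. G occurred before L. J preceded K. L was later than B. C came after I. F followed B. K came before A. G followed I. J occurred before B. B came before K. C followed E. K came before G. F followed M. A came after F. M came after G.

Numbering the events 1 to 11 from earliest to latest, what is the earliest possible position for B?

J must come before B — 1 forced predecessor.
Nothing else is forced ahead of B, so its earliest slot is position 1 + 1 = 2.

2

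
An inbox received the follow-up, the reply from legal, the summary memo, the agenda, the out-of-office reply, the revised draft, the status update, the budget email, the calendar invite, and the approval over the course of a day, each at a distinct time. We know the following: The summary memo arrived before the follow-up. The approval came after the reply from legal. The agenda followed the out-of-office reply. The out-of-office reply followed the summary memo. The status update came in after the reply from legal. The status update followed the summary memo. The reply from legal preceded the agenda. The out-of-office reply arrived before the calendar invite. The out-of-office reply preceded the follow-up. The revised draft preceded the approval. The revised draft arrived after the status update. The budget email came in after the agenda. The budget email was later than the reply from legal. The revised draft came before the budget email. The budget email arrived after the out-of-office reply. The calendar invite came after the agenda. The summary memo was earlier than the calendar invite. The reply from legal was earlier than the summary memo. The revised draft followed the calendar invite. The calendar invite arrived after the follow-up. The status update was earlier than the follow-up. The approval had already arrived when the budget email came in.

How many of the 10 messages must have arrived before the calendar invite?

6

Directly stated before the calendar invite: the agenda, the follow-up, the out-of-office reply, and the summary memo.
The reply from legal reaches the calendar invite via the reply from legal → the agenda → the calendar invite.
The status update reaches the calendar invite via the status update → the follow-up → the calendar invite.
No chain forces the revised draft (or any of the others) ahead of the calendar invite.
That's the agenda, the follow-up, the out-of-office reply, the reply from legal, the status update, and the summary memo — 6 in all.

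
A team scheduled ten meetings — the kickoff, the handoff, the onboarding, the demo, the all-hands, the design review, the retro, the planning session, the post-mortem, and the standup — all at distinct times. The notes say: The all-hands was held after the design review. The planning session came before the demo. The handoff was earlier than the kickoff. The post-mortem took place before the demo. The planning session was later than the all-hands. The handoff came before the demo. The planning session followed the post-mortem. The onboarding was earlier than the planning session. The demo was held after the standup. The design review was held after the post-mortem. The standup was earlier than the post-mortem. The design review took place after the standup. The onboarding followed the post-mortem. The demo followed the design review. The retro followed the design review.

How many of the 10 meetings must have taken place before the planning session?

5

Directly stated before the planning session: the all-hands, the onboarding, and the post-mortem.
The design review reaches the planning session via the design review → the all-hands → the planning session.
The standup reaches the planning session via the standup → the post-mortem → the planning session.
That's the all-hands, the design review, the onboarding, the post-mortem, and the standup — 5 in all.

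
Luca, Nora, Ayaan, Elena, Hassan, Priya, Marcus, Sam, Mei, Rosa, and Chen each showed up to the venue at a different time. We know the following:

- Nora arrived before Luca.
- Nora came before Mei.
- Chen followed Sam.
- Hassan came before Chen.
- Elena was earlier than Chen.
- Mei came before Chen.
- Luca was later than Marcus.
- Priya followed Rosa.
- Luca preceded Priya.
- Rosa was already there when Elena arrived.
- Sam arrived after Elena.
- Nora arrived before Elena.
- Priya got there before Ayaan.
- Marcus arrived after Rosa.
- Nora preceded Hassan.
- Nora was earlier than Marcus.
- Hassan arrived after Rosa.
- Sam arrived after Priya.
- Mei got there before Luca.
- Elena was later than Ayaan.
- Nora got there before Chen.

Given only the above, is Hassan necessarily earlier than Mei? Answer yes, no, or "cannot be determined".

cannot be determined

No chain of stated constraints runs from Hassan to Mei, and none runs from Mei to Hassan either.
So the relative order of Hassan and Mei is not fixed by the given facts.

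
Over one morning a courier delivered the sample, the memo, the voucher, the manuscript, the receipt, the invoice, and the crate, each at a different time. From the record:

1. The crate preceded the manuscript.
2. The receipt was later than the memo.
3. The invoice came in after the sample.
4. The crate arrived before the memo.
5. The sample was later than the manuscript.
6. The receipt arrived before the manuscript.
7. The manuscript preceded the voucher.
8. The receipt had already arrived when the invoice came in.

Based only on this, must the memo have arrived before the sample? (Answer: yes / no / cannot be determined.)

Chain the constraints: the memo → the receipt → the manuscript → the sample. Each link is directly stated, so the memo comes before the sample.

yes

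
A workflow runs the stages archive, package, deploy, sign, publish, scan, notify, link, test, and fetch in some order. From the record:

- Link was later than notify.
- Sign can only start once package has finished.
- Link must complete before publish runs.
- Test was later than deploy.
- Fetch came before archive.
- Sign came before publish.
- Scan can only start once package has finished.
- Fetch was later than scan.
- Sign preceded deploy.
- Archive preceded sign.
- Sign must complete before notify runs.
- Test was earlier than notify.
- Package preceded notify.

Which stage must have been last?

publish

Every other stage has a chain of constraints placing it before publish, so publish is last.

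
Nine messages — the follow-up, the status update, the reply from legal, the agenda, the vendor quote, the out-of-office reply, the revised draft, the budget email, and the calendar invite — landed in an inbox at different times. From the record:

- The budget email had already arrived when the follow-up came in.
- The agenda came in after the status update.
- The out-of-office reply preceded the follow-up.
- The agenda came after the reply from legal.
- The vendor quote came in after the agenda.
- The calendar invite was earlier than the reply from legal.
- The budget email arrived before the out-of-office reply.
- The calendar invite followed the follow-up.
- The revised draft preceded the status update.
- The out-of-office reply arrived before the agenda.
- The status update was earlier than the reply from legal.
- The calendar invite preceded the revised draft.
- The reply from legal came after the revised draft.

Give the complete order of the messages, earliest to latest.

The constraints fix every adjacent pair, so only one ordering works:
the budget email → the out-of-office reply → the follow-up → the calendar invite → the revised draft → the status update → the reply from legal → the agenda → the vendor quote.

the budget email, the out-of-office reply, the follow-up, the calendar invite, the revised draft, the status update, the reply from legal, the agenda, the vendor quote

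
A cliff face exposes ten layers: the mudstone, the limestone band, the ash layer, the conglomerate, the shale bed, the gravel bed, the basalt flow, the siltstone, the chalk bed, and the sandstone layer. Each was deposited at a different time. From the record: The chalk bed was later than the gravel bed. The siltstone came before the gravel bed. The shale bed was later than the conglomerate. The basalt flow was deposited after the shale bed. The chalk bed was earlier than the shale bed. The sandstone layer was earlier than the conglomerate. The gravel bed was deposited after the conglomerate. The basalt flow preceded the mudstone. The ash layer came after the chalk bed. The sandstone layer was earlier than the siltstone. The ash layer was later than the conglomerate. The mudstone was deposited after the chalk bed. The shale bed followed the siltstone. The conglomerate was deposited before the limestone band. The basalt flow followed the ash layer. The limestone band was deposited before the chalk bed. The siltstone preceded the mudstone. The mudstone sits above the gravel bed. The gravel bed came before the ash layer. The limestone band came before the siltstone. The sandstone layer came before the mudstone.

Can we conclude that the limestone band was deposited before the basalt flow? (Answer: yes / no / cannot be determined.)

Chain the constraints: the limestone band → the chalk bed → the shale bed → the basalt flow. Each link is directly stated, so the limestone band comes before the basalt flow.

yes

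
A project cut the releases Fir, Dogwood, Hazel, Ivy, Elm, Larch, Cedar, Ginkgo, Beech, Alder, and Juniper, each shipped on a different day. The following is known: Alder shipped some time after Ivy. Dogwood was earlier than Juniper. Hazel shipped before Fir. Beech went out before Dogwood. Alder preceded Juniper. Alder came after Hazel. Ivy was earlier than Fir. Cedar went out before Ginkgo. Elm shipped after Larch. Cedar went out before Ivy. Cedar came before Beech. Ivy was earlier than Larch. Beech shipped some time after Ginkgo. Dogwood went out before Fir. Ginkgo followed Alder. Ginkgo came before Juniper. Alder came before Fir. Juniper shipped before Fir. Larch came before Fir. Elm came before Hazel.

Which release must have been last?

Fir

Every other release has a chain of constraints placing it before Fir, so Fir is last.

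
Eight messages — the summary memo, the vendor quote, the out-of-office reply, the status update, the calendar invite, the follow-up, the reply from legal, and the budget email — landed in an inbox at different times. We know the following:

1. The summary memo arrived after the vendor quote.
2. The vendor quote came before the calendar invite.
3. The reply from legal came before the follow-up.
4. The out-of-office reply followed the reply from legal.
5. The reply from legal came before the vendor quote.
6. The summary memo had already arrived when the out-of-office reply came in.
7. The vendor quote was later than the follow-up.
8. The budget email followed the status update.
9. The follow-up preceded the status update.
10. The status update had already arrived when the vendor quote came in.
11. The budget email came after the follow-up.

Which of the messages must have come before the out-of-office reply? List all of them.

the follow-up, the reply from legal, the status update, the summary memo, the vendor quote

Directly stated before the out-of-office reply: the reply from legal and the summary memo.
The follow-up reaches the out-of-office reply via the follow-up → the vendor quote → the summary memo → the out-of-office reply.
The status update reaches the out-of-office reply via the status update → the vendor quote → the summary memo → the out-of-office reply.
The vendor quote reaches the out-of-office reply via the vendor quote → the summary memo → the out-of-office reply.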